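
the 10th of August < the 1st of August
False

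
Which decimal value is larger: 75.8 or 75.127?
75.8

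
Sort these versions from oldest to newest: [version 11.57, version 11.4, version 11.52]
[version 11.4, version 11.52, version 11.57]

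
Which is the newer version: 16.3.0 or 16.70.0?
16.70.0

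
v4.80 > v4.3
True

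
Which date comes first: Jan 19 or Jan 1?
Jan 1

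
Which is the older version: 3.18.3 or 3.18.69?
3.18.3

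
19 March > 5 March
True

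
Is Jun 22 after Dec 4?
No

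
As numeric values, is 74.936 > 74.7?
True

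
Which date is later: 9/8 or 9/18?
9/18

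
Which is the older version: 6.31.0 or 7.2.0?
6.31.0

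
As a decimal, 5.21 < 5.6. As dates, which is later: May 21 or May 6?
May 21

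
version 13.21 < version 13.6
False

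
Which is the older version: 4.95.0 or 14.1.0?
4.95.0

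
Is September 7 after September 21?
No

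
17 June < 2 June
False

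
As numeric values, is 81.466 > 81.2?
True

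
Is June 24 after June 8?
Yes. Day 24 comes after day 8 in June — this is a date comparison, not a decimal one (the decimal 6.24 would be smaller than 6.8).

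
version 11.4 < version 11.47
True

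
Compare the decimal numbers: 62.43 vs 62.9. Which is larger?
62.9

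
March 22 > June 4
False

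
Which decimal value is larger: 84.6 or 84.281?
84.6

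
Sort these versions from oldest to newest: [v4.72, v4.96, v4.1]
[v4.1, v4.72, v4.96]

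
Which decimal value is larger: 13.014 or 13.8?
13.8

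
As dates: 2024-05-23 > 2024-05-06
True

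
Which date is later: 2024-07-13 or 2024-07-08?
2024-07-13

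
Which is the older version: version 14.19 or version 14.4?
version 14.4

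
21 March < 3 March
False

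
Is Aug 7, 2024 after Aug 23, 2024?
No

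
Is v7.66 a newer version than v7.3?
Yes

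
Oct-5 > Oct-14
False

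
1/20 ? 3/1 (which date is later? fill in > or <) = <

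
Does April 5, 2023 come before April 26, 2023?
Yes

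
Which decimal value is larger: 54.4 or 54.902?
54.902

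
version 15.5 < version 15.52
True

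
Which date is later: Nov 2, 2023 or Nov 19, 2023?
Nov 19, 2023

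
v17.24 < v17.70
True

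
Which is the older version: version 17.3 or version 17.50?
version 17.3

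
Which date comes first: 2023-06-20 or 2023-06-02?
2023-06-02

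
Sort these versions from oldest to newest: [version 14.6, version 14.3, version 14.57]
[version 14.3, version 14.6, version 14.57]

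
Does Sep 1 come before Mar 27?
No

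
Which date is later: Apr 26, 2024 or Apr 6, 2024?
Apr 26, 2024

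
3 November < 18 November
True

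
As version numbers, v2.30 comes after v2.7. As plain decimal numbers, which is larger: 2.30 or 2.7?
2.7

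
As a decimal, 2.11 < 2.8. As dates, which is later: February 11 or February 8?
February 11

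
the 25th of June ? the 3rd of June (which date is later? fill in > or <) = >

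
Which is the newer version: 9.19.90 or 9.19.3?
9.19.90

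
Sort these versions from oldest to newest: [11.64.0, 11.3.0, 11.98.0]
[11.3.0, 11.64.0, 11.98.0]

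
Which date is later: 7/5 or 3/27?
7/5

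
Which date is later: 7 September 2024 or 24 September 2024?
24 September 2024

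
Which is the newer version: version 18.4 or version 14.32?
version 18.4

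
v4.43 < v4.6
False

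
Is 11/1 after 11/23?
No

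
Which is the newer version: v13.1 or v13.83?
v13.83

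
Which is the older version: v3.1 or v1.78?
v1.78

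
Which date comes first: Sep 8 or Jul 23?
Jul 23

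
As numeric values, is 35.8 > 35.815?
False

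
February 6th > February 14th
False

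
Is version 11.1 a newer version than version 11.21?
No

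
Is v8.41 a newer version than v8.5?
Yes. Version numbers are compared segment by segment as integers, not as decimals: minor version 41 > 5, so v8.41 > v8.5 (even though the decimal 8.41 < 8.5).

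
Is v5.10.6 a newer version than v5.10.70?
No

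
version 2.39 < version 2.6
False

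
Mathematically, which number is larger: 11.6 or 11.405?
11.6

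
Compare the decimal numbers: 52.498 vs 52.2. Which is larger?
52.498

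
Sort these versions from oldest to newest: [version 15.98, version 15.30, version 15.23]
[version 15.23, version 15.30, version 15.98]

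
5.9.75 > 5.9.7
True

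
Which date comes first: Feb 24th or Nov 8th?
Feb 24th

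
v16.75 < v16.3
False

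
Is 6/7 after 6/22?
No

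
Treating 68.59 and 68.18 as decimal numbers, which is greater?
68.59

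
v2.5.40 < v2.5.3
False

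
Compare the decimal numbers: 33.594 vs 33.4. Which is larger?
33.594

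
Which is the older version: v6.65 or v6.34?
v6.34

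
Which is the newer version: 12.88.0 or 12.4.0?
12.88.0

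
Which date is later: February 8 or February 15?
February 15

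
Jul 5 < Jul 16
True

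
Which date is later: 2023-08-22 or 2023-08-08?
2023-08-22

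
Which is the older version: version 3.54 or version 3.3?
version 3.3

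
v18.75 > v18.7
True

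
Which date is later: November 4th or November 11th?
November 11th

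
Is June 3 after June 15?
No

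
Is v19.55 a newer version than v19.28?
Yes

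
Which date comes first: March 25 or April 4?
March 25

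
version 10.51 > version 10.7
True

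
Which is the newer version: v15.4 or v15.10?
v15.10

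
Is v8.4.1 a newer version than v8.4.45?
No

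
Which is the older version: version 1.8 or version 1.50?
version 1.8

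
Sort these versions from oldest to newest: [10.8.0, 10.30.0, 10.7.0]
[10.7.0, 10.8.0, 10.30.0]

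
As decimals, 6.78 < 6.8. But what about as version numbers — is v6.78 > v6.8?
True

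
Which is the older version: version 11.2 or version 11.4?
version 11.2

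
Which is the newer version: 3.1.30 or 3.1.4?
3.1.30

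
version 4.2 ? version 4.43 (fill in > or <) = <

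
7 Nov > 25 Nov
False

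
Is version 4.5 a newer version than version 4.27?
No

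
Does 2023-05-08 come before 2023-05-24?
Yes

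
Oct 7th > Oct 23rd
False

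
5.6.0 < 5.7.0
True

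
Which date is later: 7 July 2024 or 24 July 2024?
24 July 2024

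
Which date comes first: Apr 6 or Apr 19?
Apr 6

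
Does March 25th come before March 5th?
No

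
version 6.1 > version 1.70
True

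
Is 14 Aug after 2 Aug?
Yes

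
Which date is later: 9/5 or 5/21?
9/5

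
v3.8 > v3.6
True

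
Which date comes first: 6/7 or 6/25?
6/7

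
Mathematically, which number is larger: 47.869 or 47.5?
47.869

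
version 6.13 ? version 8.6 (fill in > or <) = <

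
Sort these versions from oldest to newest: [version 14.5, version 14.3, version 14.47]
[version 14.3, version 14.5, version 14.47]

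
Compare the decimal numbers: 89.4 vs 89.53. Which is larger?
89.53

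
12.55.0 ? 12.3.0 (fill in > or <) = >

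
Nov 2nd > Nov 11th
False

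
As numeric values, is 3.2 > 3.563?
False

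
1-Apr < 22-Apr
True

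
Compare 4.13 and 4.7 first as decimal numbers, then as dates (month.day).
As decimals: 4.13 < 4.7. As dates: 4/13 is later than 4/7 (day 13 > day 7).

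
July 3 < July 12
True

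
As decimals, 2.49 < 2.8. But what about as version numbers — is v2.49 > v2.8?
True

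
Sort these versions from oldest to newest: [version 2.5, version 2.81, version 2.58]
[version 2.5, version 2.58, version 2.81]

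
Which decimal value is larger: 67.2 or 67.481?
67.481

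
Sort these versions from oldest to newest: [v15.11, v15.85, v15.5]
[v15.5, v15.11, v15.85]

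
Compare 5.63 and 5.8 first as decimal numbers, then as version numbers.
As decimals: 5.63 < 5.8. As versions: v5.63 > v5.8 (minor version 63 > 8).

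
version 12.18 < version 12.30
True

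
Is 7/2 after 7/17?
No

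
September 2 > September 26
False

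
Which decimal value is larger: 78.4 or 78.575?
78.575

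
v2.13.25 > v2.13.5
True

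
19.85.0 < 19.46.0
False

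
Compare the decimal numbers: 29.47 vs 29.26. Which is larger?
29.47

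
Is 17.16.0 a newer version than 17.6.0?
Yes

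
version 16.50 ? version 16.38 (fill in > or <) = >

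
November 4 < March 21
False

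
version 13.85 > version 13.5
True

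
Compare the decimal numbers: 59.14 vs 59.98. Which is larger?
59.98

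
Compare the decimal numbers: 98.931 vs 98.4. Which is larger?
98.931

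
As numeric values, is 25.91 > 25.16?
True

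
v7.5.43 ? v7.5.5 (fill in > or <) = >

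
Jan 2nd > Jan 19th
False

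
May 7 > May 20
False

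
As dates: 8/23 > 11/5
False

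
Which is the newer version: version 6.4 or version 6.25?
version 6.25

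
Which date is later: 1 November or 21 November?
21 November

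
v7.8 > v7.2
True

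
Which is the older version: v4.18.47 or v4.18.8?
v4.18.8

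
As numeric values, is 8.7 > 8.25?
True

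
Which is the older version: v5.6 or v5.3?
v5.3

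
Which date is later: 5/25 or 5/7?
5/25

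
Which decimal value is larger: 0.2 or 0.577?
0.577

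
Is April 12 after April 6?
Yes. Day 12 comes after day 6 in April — this is a date comparison, not a decimal one (the decimal 4.12 would be smaller than 4.6).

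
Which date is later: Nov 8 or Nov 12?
Nov 12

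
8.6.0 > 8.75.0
False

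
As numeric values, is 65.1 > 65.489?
False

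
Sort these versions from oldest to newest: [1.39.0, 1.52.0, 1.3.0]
[1.3.0, 1.39.0, 1.52.0]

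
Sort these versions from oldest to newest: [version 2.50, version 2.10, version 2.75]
[version 2.10, version 2.50, version 2.75]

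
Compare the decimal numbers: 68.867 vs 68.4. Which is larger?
68.867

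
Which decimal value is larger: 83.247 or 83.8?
83.8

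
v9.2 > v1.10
True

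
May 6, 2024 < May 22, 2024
True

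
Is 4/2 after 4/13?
No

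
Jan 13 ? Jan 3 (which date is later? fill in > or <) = >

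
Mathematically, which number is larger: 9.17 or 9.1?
9.17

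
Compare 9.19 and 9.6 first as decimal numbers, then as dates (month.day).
As decimals: 9.19 < 9.6. As dates: 9/19 is later than 9/6 (day 19 > day 6).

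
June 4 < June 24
True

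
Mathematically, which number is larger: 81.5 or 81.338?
81.5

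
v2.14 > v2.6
True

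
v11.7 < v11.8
True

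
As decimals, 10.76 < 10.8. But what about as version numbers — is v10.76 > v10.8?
True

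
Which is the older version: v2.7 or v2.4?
v2.4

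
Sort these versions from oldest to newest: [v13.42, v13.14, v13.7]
[v13.7, v13.14, v13.42]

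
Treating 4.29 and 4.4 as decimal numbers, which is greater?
4.4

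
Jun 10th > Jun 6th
True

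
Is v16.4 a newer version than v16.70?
No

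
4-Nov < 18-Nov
True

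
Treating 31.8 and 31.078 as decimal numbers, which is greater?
31.8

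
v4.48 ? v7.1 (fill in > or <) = <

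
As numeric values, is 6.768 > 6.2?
True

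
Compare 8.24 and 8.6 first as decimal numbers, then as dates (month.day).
As decimals: 8.24 < 8.6. As dates: 8/24 is later than 8/6 (day 24 > day 6).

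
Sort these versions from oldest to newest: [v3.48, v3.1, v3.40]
[v3.1, v3.40, v3.48]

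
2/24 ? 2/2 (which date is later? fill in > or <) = >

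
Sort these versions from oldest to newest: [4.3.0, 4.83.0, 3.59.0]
[3.59.0, 4.3.0, 4.83.0]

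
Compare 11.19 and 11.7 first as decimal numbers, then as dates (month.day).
As decimals: 11.19 < 11.7. As dates: 11/19 is later than 11/7 (day 19 > day 7).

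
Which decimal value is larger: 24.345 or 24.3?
24.345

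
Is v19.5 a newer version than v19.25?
No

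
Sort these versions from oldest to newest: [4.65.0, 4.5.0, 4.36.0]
[4.5.0, 4.36.0, 4.65.0]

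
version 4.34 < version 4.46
True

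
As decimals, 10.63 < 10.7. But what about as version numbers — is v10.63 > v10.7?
True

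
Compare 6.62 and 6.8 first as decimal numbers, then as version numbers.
As decimals: 6.62 < 6.8. As versions: v6.62 > v6.8 (minor version 62 > 8).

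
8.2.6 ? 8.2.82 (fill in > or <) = <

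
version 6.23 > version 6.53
False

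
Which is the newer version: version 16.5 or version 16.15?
version 16.15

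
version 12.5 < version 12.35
True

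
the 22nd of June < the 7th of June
False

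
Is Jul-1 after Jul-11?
No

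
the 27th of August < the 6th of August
False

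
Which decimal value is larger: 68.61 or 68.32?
68.61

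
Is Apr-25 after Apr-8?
Yes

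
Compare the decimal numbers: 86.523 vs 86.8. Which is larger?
86.8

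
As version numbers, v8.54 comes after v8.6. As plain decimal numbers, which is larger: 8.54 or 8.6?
8.6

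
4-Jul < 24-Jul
True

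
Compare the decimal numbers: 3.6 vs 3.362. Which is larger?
3.6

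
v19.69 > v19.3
True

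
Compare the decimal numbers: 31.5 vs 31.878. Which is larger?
31.878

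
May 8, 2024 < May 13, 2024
True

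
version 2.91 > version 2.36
True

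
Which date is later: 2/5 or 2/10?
2/10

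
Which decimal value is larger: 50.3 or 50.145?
50.3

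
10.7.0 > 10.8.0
False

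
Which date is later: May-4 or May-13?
May-13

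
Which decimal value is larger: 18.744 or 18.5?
18.744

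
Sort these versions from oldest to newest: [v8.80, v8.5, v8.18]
[v8.5, v8.18, v8.80]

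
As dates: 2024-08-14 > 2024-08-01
True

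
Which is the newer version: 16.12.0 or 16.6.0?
16.12.0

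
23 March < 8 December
True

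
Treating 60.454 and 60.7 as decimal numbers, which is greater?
60.7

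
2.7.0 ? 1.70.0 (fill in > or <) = >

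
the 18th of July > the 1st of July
True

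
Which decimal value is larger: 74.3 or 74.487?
74.487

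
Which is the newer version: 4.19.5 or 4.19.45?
4.19.45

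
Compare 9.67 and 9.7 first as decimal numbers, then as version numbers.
As decimals: 9.67 < 9.7. As versions: v9.67 > v9.7 (minor version 67 > 7).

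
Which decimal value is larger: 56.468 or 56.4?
56.468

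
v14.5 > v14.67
False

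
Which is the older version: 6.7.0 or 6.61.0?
6.7.0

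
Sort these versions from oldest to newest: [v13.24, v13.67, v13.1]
[v13.1, v13.24, v13.67]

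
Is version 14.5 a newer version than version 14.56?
No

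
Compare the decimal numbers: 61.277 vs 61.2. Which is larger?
61.277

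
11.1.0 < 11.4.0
True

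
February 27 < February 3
False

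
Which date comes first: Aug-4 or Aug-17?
Aug-4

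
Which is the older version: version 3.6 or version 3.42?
version 3.6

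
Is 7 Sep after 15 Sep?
No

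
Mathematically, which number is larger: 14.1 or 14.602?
14.602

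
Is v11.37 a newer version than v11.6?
Yes. Version numbers are compared segment by segment as integers, not as decimals: minor version 37 > 6, so v11.37 > v11.6 (even though the decimal 11.37 < 11.6).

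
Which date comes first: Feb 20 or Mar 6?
Feb 20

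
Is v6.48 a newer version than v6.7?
Yes. Version numbers are compared segment by segment as integers, not as decimals: minor version 48 > 7, so v6.48 > v6.7 (even though the decimal 6.48 < 6.7).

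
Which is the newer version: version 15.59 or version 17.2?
version 17.2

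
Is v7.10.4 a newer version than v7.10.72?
No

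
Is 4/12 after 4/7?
Yes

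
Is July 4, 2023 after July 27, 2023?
No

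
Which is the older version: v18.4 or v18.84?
v18.4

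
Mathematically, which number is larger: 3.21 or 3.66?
3.66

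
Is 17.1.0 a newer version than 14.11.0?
Yes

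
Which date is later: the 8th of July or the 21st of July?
the 21st of July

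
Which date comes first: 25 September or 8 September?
8 September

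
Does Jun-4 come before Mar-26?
No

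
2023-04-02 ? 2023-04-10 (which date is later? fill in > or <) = <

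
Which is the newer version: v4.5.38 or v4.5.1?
v4.5.38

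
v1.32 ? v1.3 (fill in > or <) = >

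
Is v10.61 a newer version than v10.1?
Yes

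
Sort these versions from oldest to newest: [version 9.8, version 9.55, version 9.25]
[version 9.8, version 9.25, version 9.55]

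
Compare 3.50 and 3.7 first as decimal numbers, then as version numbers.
As decimals: 3.50 < 3.7. As versions: v3.50 > v3.7 (minor version 50 > 7).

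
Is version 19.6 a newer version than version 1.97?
Yes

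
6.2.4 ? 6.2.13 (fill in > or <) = <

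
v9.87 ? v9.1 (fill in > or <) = >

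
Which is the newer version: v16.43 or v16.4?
v16.43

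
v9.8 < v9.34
True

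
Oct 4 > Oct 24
False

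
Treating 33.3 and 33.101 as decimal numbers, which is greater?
33.3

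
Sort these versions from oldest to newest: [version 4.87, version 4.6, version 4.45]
[version 4.6, version 4.45, version 4.87]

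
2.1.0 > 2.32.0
False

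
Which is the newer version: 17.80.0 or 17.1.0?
17.80.0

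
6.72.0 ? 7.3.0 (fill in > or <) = <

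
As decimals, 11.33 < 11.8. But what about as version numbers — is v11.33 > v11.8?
True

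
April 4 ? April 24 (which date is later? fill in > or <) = <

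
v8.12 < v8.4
False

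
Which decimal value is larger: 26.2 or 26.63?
26.63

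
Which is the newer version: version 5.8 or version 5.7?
version 5.8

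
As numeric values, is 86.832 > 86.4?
True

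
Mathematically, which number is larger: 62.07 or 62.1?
62.1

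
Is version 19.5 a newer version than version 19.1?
Yes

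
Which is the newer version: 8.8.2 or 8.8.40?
8.8.40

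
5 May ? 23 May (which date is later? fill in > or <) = <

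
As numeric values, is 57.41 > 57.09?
True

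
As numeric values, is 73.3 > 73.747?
False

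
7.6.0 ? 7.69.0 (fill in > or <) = <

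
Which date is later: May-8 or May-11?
May-11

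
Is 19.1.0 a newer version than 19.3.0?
No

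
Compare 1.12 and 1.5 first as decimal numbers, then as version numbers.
As decimals: 1.12 < 1.5. As versions: v1.12 > v1.5 (minor version 12 > 5).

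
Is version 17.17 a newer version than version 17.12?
Yes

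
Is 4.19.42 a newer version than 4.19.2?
Yes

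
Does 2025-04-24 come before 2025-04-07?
No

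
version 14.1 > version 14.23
False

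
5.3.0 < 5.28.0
True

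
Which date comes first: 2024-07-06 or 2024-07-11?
2024-07-06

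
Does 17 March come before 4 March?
No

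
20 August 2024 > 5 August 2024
True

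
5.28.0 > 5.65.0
False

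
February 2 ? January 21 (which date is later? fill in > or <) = >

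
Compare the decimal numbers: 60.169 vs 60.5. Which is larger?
60.5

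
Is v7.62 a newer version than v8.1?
No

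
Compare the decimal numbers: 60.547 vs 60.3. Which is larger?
60.547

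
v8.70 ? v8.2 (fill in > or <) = >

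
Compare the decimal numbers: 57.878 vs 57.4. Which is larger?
57.878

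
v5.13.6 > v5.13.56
False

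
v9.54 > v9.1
True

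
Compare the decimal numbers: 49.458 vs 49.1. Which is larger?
49.458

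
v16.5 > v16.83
False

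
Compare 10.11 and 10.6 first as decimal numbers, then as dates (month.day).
As decimals: 10.11 < 10.6. As dates: 10/11 is later than 10/6 (day 11 > day 6).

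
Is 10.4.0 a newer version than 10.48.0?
No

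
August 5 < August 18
True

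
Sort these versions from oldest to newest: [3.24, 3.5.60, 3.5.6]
[3.5.6, 3.5.60, 3.24]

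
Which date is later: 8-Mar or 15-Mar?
15-Mar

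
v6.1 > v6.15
False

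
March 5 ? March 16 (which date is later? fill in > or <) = <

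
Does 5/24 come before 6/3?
Yes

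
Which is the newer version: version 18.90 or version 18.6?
version 18.90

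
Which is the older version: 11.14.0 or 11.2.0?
11.2.0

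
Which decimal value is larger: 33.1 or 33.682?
33.682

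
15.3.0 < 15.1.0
False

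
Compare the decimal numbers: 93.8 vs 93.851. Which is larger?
93.851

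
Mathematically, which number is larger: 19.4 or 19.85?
19.85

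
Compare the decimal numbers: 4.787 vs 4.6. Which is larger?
4.787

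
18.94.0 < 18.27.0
False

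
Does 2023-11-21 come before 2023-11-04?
No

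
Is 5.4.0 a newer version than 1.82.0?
Yes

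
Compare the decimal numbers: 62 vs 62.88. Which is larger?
62.88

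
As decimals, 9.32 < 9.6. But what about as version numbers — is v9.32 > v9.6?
True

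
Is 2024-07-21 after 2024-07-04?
Yes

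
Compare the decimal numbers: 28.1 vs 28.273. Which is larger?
28.273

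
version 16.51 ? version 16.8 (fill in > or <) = >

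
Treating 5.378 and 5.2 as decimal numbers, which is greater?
5.378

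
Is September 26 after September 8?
Yes. Day 26 comes after day 8 in September — this is a date comparison, not a decimal one (the decimal 9.26 would be smaller than 9.8).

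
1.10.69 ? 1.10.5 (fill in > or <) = >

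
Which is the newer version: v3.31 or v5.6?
v5.6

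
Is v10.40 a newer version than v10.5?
Yes. Version numbers are compared segment by segment as integers, not as decimals: minor version 40 > 5, so v10.40 > v10.5 (even though the decimal 10.40 < 10.5).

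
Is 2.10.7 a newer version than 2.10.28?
No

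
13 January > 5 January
True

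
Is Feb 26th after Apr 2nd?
No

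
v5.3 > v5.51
False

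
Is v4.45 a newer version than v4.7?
Yes. Version numbers are compared segment by segment as integers, not as decimals: minor version 45 > 7, so v4.45 > v4.7 (even though the decimal 4.45 < 4.7).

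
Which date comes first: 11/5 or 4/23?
4/23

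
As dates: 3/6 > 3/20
False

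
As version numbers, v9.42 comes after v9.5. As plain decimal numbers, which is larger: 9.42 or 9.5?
9.5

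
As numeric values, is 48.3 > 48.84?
False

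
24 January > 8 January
True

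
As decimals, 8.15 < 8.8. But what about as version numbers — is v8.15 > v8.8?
True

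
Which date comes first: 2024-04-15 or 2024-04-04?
2024-04-04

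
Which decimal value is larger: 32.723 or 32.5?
32.723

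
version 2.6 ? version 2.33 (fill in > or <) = <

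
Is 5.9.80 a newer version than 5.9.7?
Yes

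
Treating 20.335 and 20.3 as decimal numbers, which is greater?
20.335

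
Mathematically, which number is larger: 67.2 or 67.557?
67.557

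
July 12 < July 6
False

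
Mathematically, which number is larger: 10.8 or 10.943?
10.943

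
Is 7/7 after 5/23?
Yes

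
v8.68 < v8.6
False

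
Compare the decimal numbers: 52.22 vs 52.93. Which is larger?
52.93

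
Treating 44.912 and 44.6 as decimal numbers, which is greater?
44.912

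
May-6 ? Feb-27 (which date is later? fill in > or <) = >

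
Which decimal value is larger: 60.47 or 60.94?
60.94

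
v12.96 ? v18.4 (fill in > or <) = <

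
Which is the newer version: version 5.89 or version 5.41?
version 5.89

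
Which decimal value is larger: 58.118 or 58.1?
58.118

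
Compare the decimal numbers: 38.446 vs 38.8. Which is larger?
38.8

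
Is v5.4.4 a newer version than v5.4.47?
No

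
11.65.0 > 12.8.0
False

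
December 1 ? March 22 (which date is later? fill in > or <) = >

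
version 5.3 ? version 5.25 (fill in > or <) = <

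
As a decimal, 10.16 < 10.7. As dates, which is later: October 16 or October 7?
October 16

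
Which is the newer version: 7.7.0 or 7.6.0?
7.7.0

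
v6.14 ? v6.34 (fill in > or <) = <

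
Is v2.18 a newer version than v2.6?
Yes. Version numbers are compared segment by segment as integers, not as decimals: minor version 18 > 6, so v2.18 > v2.6 (even though the decimal 2.18 < 2.6).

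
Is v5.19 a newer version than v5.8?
Yes. Version numbers are compared segment by segment as integers, not as decimals: minor version 19 > 8, so v5.19 > v5.8 (even though the decimal 5.19 < 5.8).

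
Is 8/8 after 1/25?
Yes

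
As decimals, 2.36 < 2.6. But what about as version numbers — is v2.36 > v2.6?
True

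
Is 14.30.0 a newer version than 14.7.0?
Yes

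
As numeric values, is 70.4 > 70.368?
True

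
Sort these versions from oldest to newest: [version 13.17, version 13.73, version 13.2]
[version 13.2, version 13.17, version 13.73]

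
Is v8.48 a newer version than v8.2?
Yes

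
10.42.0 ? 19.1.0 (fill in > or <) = <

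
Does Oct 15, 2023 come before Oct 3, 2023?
No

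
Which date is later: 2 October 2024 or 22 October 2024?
22 October 2024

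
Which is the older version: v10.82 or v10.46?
v10.46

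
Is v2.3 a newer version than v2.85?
No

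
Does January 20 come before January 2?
No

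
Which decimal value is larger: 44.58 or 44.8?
44.8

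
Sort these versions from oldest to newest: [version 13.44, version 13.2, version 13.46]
[version 13.2, version 13.44, version 13.46]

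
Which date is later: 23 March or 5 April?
5 April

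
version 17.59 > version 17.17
True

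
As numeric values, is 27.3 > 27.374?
False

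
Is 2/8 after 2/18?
No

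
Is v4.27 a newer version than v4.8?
Yes. Version numbers are compared segment by segment as integers, not as decimals: minor version 27 > 8, so v4.27 > v4.8 (even though the decimal 4.27 < 4.8).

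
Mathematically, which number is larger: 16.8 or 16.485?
16.8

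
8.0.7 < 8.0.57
True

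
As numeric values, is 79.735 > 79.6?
True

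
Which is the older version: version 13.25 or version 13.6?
version 13.6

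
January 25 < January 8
False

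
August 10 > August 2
True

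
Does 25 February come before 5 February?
No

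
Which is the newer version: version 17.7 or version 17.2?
version 17.7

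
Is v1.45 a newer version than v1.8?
Yes. Version numbers are compared segment by segment as integers, not as decimals: minor version 45 > 8, so v1.45 > v1.8 (even though the decimal 1.45 < 1.8).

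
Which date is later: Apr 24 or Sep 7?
Sep 7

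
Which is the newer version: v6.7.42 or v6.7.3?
v6.7.42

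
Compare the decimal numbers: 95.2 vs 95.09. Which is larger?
95.2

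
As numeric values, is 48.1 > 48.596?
False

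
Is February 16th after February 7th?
Yes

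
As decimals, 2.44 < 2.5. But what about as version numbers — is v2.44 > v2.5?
True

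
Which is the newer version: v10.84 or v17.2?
v17.2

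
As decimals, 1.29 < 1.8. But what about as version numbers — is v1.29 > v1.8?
True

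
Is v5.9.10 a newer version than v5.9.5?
Yes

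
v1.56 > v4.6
False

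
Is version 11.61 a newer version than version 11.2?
Yes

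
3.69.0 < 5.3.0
True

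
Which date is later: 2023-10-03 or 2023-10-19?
2023-10-19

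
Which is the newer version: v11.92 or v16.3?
v16.3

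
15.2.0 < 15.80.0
True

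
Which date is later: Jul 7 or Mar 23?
Jul 7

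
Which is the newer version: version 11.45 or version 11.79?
version 11.79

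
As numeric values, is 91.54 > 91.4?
True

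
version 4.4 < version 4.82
True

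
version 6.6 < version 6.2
False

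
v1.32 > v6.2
False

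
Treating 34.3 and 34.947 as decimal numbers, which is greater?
34.947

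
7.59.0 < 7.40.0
False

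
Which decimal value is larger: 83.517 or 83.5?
83.517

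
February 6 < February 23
True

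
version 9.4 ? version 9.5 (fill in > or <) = <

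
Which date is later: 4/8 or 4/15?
4/15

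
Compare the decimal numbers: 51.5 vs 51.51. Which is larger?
51.51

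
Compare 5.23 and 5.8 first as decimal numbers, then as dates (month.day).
As decimals: 5.23 < 5.8. As dates: 5/23 is later than 5/8 (day 23 > day 8).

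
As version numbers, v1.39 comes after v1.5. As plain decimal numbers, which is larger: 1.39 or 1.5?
1.5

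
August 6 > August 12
False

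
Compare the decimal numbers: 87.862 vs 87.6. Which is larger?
87.862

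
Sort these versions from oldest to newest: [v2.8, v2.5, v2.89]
[v2.5, v2.8, v2.89]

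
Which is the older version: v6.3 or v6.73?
v6.3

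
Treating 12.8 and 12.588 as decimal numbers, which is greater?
12.8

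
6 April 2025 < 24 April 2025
True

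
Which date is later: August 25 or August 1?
August 25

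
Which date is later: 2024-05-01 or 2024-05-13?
2024-05-13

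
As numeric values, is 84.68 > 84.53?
True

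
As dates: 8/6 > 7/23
True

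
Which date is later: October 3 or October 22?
October 22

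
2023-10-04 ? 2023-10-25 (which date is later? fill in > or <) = <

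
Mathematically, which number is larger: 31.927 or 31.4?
31.927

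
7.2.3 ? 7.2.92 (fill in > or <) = <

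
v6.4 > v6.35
False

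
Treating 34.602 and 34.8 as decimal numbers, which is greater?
34.8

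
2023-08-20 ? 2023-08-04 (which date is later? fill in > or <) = >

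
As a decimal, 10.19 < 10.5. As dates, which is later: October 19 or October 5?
October 19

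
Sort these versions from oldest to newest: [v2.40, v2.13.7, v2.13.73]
[v2.13.7, v2.13.73, v2.40]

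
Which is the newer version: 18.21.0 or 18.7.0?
18.21.0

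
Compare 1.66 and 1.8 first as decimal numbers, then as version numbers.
As decimals: 1.66 < 1.8. As versions: v1.66 > v1.8 (minor version 66 > 8).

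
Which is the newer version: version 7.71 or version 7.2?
version 7.71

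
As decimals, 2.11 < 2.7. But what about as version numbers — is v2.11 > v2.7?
True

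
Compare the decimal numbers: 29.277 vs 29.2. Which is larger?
29.277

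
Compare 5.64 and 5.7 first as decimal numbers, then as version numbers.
As decimals: 5.64 < 5.7. As versions: v5.64 > v5.7 (minor version 64 > 7).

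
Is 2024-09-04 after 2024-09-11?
No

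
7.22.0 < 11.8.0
True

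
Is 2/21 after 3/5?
No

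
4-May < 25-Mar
False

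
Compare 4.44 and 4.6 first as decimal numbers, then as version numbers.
As decimals: 4.44 < 4.6. As versions: v4.44 > v4.6 (minor version 44 > 6).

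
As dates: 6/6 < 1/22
False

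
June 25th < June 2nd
False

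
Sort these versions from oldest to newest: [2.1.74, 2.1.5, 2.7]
[2.1.5, 2.1.74, 2.7]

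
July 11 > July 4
True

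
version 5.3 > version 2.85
True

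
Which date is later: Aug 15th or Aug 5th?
Aug 15th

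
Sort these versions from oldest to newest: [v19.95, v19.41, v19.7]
[v19.7, v19.41, v19.95]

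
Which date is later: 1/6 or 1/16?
1/16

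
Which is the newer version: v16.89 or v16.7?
v16.89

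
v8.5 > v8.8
False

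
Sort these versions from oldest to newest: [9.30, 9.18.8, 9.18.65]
[9.18.8, 9.18.65, 9.30]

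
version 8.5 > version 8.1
True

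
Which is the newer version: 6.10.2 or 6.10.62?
6.10.62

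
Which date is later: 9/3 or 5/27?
9/3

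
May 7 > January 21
True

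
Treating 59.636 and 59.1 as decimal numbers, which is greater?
59.636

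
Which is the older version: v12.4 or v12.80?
v12.4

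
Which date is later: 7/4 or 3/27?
7/4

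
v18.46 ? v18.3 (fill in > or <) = >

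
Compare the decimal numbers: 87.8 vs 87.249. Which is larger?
87.8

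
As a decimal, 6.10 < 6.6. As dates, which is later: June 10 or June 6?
June 10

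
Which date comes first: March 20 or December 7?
March 20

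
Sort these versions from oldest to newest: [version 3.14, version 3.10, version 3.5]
[version 3.5, version 3.10, version 3.14]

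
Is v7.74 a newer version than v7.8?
Yes. Version numbers are compared segment by segment as integers, not as decimals: minor version 74 > 8, so v7.74 > v7.8 (even though the decimal 7.74 < 7.8).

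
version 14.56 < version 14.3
False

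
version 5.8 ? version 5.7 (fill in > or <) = >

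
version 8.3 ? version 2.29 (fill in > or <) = >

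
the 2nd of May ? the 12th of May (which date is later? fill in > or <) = <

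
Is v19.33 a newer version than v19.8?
Yes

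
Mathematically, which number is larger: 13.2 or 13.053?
13.2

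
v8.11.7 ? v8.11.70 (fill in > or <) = <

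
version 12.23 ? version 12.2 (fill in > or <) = >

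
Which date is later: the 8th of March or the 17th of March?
the 17th of March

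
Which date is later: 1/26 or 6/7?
6/7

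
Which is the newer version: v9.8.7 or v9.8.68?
v9.8.68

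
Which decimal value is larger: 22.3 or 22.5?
22.5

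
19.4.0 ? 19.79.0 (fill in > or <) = <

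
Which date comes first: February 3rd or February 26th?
February 3rd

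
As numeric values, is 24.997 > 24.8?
True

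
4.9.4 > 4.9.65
False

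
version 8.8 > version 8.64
False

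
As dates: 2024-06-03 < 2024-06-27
True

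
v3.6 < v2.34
False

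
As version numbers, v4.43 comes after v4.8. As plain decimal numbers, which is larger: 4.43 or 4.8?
4.8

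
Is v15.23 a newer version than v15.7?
Yes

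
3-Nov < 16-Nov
True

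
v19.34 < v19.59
True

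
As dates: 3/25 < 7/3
True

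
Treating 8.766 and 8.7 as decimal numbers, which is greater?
8.766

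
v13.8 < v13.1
False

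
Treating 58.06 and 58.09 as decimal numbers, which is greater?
58.09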